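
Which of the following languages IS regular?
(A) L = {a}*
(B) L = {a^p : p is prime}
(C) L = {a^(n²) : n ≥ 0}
(A) {a}*

(A) L = {a}* is regular.

This can be recognized by a finite automaton (DFA/NFA).
Regular expressions like {a}* define regular languages.

The other choices are not regular:
- {a^p : p is prime}: After pumping, the length becomes composite
- {a^(n²) : n ≥ 0}: After pumping, length is no longer a perfect square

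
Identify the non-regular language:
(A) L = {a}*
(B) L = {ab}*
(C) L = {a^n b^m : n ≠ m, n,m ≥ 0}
(C) {a^n b^m : n ≠ m, n,m ≥ 0}

(C) L = {a^n b^m : n ≠ m, n,m ≥ 0} is NOT regular.

The pumping lemma can be used to prove this:
After pumping a's, we can make n = m

The other languages are regular because they can be recognized by finite automata.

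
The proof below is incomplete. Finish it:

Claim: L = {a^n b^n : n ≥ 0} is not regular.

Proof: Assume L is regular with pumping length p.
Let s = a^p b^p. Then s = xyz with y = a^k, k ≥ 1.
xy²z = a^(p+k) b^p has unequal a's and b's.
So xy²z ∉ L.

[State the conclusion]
This contradicts the pumping lemma for regular languages,
which guarantees xy^i z ∈ L for all i ≥ 0.

Since our assumption that L is regular leads to a contradiction,
we conclude that L = {a^n b^n : n ≥ 0} is NOT regular. ∎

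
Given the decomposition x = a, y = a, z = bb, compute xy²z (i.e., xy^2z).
aaabb

Given x = 'a', y = 'a', z = 'bb' and i = 2:

xy^2z = x + y·y·...·y (2 times) + z
       = 'a' + 'a'^2 + 'bb'
       = 'a' + 'aa' + 'bb'
       = 'aaabb'

The pumped string is 'aaabb' with length 5.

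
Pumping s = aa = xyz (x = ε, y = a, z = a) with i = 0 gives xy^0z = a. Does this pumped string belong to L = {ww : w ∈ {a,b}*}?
No

xy⁰z = ε · ε · a = a.
a has odd length 1, so it cannot be written as ww and is not in L.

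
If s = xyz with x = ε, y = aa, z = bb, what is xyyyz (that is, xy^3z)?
aaaaaabb

Given x = '', y = 'aa', z = 'bb' and i = 3:

xy^3z = x + y·y·...·y (3 times) + z
       = '' + 'aa'^3 + 'bb'
       = '' + 'aaaaaa' + 'bb'
       = 'aaaaaabb'

The pumped string is 'aaaaaabb' with length 8.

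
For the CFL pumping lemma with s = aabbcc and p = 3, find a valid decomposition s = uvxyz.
u='aa', v='b', x='b', y='c', z='c'

For s = aabbcc with pumping length p = 3:

One valid decomposition:
- u = 'aa'
- v = 'b'
- x = 'b'
- y = 'c'
- z = 'c'

Verification:
- uvxyz = 'aa' + 'b' + 'b' + 'c' + 'c' = aabbcc ✓
- |vxy| = |'bbc'| = 3 ≤ 3 ✓
- |vy| = |'bc'| = 2 > 0 ✓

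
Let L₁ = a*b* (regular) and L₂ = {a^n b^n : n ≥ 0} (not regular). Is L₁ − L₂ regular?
No — L₁ − L₂ is not regular.

a*b* − {a^n b^n} = {a^n b^m : n ≠ m}. If this were regular, then its complement intersected with a*b*, namely {a^n b^n : n ≥ 0}, would be regular too (closure under complement and intersection) — contradiction. So L₁ − L₂ is not regular.

Note that the bare facts "L₁ regular, L₂ non-regular" do not settle the question by themselves: the closure of regular languages under ∪, ∩, complement and difference applies only when BOTH operands are regular. With a non-regular operand the result can come out regular or non-regular depending on the specific languages, so one has to work out L₁ − L₂ for this particular pair, as above.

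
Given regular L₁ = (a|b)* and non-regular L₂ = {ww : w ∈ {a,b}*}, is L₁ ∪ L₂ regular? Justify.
Yes — L₁ ∪ L₂ is regular.

{ww} ⊆ (a|b)*, so L₁ ∪ L₂ = (a|b)*, which is regular.

Note that the bare facts "L₁ regular, L₂ non-regular" do not settle the question by themselves: the closure of regular languages under ∪, ∩, complement and difference applies only when BOTH operands are regular. With a non-regular operand the result can come out regular or non-regular depending on the specific languages, so one has to work out L₁ ∪ L₂ for this particular pair, as above.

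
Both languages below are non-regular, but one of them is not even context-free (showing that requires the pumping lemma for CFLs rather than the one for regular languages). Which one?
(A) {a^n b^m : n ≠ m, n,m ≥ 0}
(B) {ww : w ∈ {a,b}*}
(B) {ww : w ∈ {a,b}*}

(B) {ww : w ∈ {a,b}*} requires the CFL pumping lemma.

- {a^n b^m : n ≠ m, n,m ≥ 0} is context-free (but not regular)
  • Can be shown non-regular with the regular pumping lemma
  • After pumping a's, we can make n = m

- {ww : w ∈ {a,b}*} is NOT context-free
  • Requires the CFL pumping lemma to prove
  • Cannot verify equality of two arbitrary substrings

The CFL pumping lemma is "stronger" in that it can prove non-membership
in the larger class of context-free languages.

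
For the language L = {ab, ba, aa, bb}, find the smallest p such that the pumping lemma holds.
p = 3

For a finite language L, the pumping lemma holds vacuously if p > max|s| for s ∈ L.

The longest string in L = {ab, ba, aa, bb} has length 2.
If p = 3, then no string s ∈ L has |s| ≥ p, so the condition is vacuously true.

The minimum pumping length is p = 3.

Why no smaller p works: for any p ≤ 2, the longest string s ∈ L has |s| = 2 ≥ p, so it would
have to be pumpable; but pumping up (i = 2, 3, ...) produces ever longer strings, which cannot all lie in the
finite language L. So the pumping property fails for every p ≤ 2.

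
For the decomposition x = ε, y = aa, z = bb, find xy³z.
aaaaaabb

Given x = '', y = 'aa', z = 'bb' and i = 3:

xy^3z = x + y·y·...·y (3 times) + z
       = '' + 'aa'^3 + 'bb'
       = '' + 'aaaaaa' + 'bb'
       = 'aaaaaabb'

The pumped string is 'aaaaaabb' with length 8.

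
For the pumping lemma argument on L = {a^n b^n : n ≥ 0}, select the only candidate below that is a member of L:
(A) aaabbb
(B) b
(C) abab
(A) aaabbb

The pumping lemma is applied to a string s that lies in L, so first check membership of each option:
- (A) aaabbb = a^3 b^3 has equal counts (3 = 3), so it is in L ✓
- (B) b has 0 a's and 1 b's; 0 ≠ 1, so it is not in L ✗
- (C) abab has an a after a b, so it is not of the form a^n b^n and is not in L ✗

Only (A) aaabbb is in L, so it is the only candidate that could play the role of s.
(In a complete proof one picks s in terms of the pumping length p so that |s| ≥ p is guaranteed; a fixed string like aaabbb illustrates the shape of such an s.)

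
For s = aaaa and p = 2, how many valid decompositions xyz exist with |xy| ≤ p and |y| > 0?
3

For s = 'aaaa' with pumping length p = 2:

Constraints: |xy| ≤ 2, |y| > 0

Valid decompositions (|xy| ≤ p, |y| ≥ 1):
  • x='', y='a', z='aaa'
  • x='a', y='a', z='aa'
  • x='', y='aa', z='aa'

Total count: 3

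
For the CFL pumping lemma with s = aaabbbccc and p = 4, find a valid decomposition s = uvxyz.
u='aa', v='a', x='bb', y='b', z='ccc'

For s = aaabbbccc with pumping length p = 4:

One valid decomposition:
- u = 'aa'
- v = 'a'
- x = 'bb'
- y = 'b'
- z = 'ccc'

Verification:
- uvxyz = 'aa' + 'a' + 'bb' + 'b' + 'ccc' = aaabbbccc ✓
- |vxy| = |'abbb'| = 4 ≤ 4 ✓
- |vy| = |'ab'| = 2 > 0 ✓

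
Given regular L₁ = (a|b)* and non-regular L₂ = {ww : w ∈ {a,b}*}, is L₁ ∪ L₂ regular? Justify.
Yes — L₁ ∪ L₂ is regular.

{ww} ⊆ (a|b)*, so L₁ ∪ L₂ = (a|b)*, which is regular.

Note that the bare facts "L₁ regular, L₂ non-regular" do not settle the question by themselves: the closure of regular languages under ∪, ∩, complement and difference applies only when BOTH operands are regular. With a non-regular operand the result can come out regular or non-regular depending on the specific languages, so one has to work out L₁ ∪ L₂ for this particular pair, as above.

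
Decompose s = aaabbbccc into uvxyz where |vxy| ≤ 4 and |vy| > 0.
u='aa', v='a', x='bb', y='b', z='ccc'

For s = aaabbbccc with pumping length p = 4:

One valid decomposition:
- u = 'aa'
- v = 'a'
- x = 'bb'
- y = 'b'
- z = 'ccc'

Verification:
- uvxyz = 'aa' + 'a' + 'bb' + 'b' + 'ccc' = aaabbbccc ✓
- |vxy| = |'abbb'| = 4 ≤ 4 ✓
- |vy| = |'ab'| = 2 > 0 ✓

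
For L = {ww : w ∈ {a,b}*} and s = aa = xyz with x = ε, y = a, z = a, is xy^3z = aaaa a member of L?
Yes

xy³z = ε · aaa · a = aaaa.
aaaa splits into halves aa · aa, which are equal, so it is in L (w = aa).
(A single pumped string landing in L is not a contradiction by itself; a non-regularity proof needs some i for which xy^i z ∉ L, for every admissible decomposition.)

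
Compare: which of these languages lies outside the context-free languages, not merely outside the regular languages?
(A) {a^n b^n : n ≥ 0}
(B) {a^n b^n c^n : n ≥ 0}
(B) {a^n b^n c^n : n ≥ 0}

(B) {a^n b^n c^n : n ≥ 0} requires the CFL pumping lemma.

- {a^n b^n : n ≥ 0} is context-free (but not regular)
  • Can be shown non-regular with the regular pumping lemma
  • After pumping, the number of a's and b's become unequal

- {a^n b^n c^n : n ≥ 0} is NOT context-free
  • Requires the CFL pumping lemma to prove
  • Cannot maintain three equal counts simultaneously

The CFL pumping lemma is "stronger" in that it can prove non-membership
in the larger class of context-free languages.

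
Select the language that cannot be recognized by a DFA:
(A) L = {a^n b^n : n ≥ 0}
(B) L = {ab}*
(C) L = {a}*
(A) {a^n b^n : n ≥ 0}

(A) L = {a^n b^n : n ≥ 0} is NOT regular.

The pumping lemma can be used to prove this:
After pumping, the number of a's and b's become unequal

The other languages are regular because they can be recognized by finite automata.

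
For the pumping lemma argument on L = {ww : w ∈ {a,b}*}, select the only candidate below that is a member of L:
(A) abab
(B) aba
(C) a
(A) abab

The pumping lemma is applied to a string s that lies in L, so first check membership of each option:
- (A) abab splits into halves ab · ab, which are equal, so it is in L (w = ab) ✓
- (B) aba has odd length 3, so it cannot be written as ww and is not in L ✗
- (C) a has odd length 1, so it cannot be written as ww and is not in L ✗

Only (A) abab is in L, so it is the only candidate that could play the role of s.
(In a complete proof one picks s in terms of the pumping length p so that |s| ≥ p is guaranteed; a fixed string like abab illustrates the shape of such an s.)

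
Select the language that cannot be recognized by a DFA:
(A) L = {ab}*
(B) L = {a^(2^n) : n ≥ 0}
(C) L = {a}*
(B) {a^(2^n) : n ≥ 0}

(B) L = {a^(2^n) : n ≥ 0} is NOT regular.

The pumping lemma can be used to prove this:
After pumping, length is no longer a power of 2

The other languages are regular because they can be recognized by finite automata.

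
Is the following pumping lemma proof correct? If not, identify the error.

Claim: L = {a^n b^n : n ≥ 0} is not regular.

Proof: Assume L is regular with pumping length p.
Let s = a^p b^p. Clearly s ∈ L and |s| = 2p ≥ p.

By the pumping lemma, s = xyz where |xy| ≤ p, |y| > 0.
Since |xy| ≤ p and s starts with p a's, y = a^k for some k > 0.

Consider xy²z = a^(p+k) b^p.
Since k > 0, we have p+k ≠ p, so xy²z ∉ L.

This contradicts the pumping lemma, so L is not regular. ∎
The proof is correct.

This proof is valid because:
1. The string s = a^p b^p is correctly in L
2. The decomposition analysis is correct: y must consist only of a's
3. The contradiction is valid: pumping increases a's but not b's
4. The conclusion follows logically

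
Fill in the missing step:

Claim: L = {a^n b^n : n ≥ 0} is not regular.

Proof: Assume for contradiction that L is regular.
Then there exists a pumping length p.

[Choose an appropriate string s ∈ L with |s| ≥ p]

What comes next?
s = a^p b^p

This string is in L (has equal a's and b's) and has length 2p ≥ p.
Any decomposition xyz with |xy| ≤ p means y consists only of a's,
so pumping will unbalance the counts.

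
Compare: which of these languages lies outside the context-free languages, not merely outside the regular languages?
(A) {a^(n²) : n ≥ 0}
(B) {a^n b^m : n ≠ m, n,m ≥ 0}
(A) {a^(n²) : n ≥ 0}

(A) {a^(n²) : n ≥ 0} requires the CFL pumping lemma.

- {a^n b^m : n ≠ m, n,m ≥ 0} is context-free (but not regular)
  • Can be shown non-regular with the regular pumping lemma
  • After pumping a's, we can make n = m

- {a^(n²) : n ≥ 0} is NOT context-free
  • Requires the CFL pumping lemma to prove
  • Gaps between squares grow unboundedly

The CFL pumping lemma is "stronger" in that it can prove non-membership
in the larger class of context-free languages.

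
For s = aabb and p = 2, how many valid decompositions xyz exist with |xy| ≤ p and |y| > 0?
3

For s = 'aabb' with pumping length p = 2:

Constraints: |xy| ≤ 2, |y| > 0

Valid decompositions (|xy| ≤ p, |y| ≥ 1):
  • x='', y='a', z='abb'
  • x='a', y='a', z='bb'
  • x='', y='aa', z='bb'

Total count: 3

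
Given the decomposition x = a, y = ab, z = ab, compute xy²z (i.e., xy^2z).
aababab

Given x = 'a', y = 'ab', z = 'ab' and i = 2:

xy^2z = x + y·y·...·y (2 times) + z
       = 'a' + 'ab'^2 + 'ab'
       = 'a' + 'abab' + 'ab'
       = 'aababab'

The pumped string is 'aababab' with length 7.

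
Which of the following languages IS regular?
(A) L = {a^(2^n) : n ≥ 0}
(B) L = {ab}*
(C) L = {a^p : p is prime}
(B) {ab}*

(B) L = {ab}* is regular.

This can be recognized by a finite automaton (DFA/NFA).
Regular expressions like {ab}* define regular languages.

The other choices are not regular:
- {a^(2^n) : n ≥ 0}: After pumping, length is no longer a power of 2
- {a^p : p is prime}: After pumping, the length becomes composite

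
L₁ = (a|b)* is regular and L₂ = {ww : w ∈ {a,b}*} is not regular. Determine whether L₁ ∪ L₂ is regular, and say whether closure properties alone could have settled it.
Yes — L₁ ∪ L₂ is regular.

{ww} ⊆ (a|b)*, so L₁ ∪ L₂ = (a|b)*, which is regular.

Note that the bare facts "L₁ regular, L₂ non-regular" do not settle the question by themselves: the closure of regular languages under ∪, ∩, complement and difference applies only when BOTH operands are regular. With a non-regular operand the result can come out regular or non-regular depending on the specific languages, so one has to work out L₁ ∪ L₂ for this particular pair, as above.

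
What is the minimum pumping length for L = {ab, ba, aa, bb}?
p = 3

For a finite language L, the pumping lemma holds vacuously if p > max|s| for s ∈ L.

The longest string in L = {ab, ba, aa, bb} has length 2.
If p = 3, then no string s ∈ L has |s| ≥ p, so the condition is vacuously true.

The minimum pumping length is p = 3.

Why no smaller p works: for any p ≤ 2, the longest string s ∈ L has |s| = 2 ≥ p, so it would
have to be pumpable; but pumping up (i = 2, 3, ...) produces ever longer strings, which cannot all lie in the
finite language L. So the pumping property fails for every p ≤ 2.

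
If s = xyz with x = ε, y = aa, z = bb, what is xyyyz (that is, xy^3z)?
aaaaaabb

Given x = '', y = 'aa', z = 'bb' and i = 3:

xy^3z = x + y·y·...·y (3 times) + z
       = '' + 'aa'^3 + 'bb'
       = '' + 'aaaaaa' + 'bb'
       = 'aaaaaabb'

The pumped string is 'aaaaaabb' with length 8.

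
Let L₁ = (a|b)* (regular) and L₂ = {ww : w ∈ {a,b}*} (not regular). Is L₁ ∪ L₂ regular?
Yes — L₁ ∪ L₂ is regular.

{ww} ⊆ (a|b)*, so L₁ ∪ L₂ = (a|b)*, which is regular.

Note that the bare facts "L₁ regular, L₂ non-regular" do not settle the question by themselves: the closure of regular languages under ∪, ∩, complement and difference applies only when BOTH operands are regular. With a non-regular operand the result can come out regular or non-regular depending on the specific languages, so one has to work out L₁ ∪ L₂ for this particular pair, as above.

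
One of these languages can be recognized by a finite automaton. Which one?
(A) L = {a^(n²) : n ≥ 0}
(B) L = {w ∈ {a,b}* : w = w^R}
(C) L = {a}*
(C) {a}*

(C) L = {a}* is regular.

This can be recognized by a finite automaton (DFA/NFA).
Regular expressions like {a}* define regular languages.

The other choices are not regular:
- {w ∈ {a,b}* : w = w^R}: After pumping, the string is no longer symmetric
- {a^(n²) : n ≥ 0}: After pumping, length is no longer a perfect square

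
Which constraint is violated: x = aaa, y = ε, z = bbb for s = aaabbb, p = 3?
Violated: |y| > 0

The decomposition x = aaa, y = ε, z = bbb for s = aaabbb with p = 3
violates the constraint: |y| > 0

|y| = 0, but the pumping lemma requires |y| > 0 (y must be non-empty).

Pumping lemma constraints:
1. xyz = s (decomposition is valid)
2. |xy| ≤ p
3. |y| > 0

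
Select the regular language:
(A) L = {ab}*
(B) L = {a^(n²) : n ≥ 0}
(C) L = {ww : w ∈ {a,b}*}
(A) {ab}*

(A) L = {ab}* is regular.

This can be recognized by a finite automaton (DFA/NFA).
Regular expressions like {ab}* define regular languages.

The other choices are not regular:
- {ww : w ∈ {a,b}*}: After pumping, the two halves no longer match
- {a^(n²) : n ≥ 0}: After pumping, length is no longer a perfect square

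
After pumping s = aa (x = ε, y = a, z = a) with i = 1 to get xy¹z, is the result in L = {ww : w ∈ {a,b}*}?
Yes

xy¹z = ε · a · a = aa.
aa splits into halves a · a, which are equal, so it is in L (w = a).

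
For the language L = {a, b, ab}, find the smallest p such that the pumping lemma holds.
p = 3

For a finite language L, the pumping lemma holds vacuously if p > max|s| for s ∈ L.

The longest string in L = {a, b, ab} has length 2.
If p = 3, then no string s ∈ L has |s| ≥ p, so the condition is vacuously true.

The minimum pumping length is p = 3.

Why no smaller p works: for any p ≤ 2, the longest string s ∈ L has |s| = 2 ≥ p, so it would
have to be pumpable; but pumping up (i = 2, 3, ...) produces ever longer strings, which cannot all lie in the
finite language L. So the pumping property fails for every p ≤ 2.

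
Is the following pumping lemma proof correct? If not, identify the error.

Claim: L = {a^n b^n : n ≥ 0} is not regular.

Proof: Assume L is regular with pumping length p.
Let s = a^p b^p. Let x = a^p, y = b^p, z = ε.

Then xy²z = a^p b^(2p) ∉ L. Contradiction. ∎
The proof is INCORRECT.

Error: The decomposition violates |xy| ≤ p.
With x = a^p and y = b^p, we have |xy| = 2p > p.
The pumping lemma requires |xy| ≤ p, so y must be within the first p characters.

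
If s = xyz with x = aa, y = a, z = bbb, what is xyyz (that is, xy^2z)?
aaaabbb

Given x = 'aa', y = 'a', z = 'bbb' and i = 2:

xy^2z = x + y·y·...·y (2 times) + z
       = 'aa' + 'a'^2 + 'bbb'
       = 'aa' + 'aa' + 'bbb'
       = 'aaaabbb'

The pumped string is 'aaaabbb' with length 7.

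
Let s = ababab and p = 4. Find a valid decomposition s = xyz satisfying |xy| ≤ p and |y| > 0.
x = 'a', y = 'bab', z = 'ab'

For s = ababab and p = 4, one valid decomposition is:
- x = 'a' (length 1)
- y = 'bab' (length 3)
- z = 'ab' (length 2)

Verification:
- xyz = 'a' + 'bab' + 'ab' = ababab ✓
- |xy| = 4 ≤ 4 ✓
- |y| = 3 > 0 ✓

All pumping lemma constraints are satisfied.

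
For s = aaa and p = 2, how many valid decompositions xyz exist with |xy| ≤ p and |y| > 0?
3

For s = 'aaa' with pumping length p = 2:

Constraints: |xy| ≤ 2, |y| > 0

Valid decompositions (|xy| ≤ p, |y| ≥ 1):
  • x='', y='a', z='aa'
  • x='a', y='a', z='a'
  • x='', y='aa', z='a'

Total count: 3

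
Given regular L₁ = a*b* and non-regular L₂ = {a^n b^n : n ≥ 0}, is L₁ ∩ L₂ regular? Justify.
No — L₁ ∩ L₂ is not regular.

Every string a^n b^n already lies in a*b*, so L₁ ∩ L₂ = {a^n b^n : n ≥ 0} = L₂ itself, which is the standard non-regular language (pump s = a^p b^p).

Note that the bare facts "L₁ regular, L₂ non-regular" do not settle the question by themselves: the closure of regular languages under ∪, ∩, complement and difference applies only when BOTH operands are regular. With a non-regular operand the result can come out regular or non-regular depending on the specific languages, so one has to work out L₁ ∩ L₂ for this particular pair, as above.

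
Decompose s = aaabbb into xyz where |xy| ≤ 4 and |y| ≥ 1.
x = '', y = 'a', z = 'aabbb'

For s = aaabbb and p = 4, one valid decomposition is:
- x = '' (length 0)
- y = 'a' (length 1)
- z = 'aabbb' (length 5)

Verification:
- xyz = '' + 'a' + 'aabbb' = aaabbb ✓
- |xy| = 1 ≤ 4 ✓
- |y| = 1 > 0 ✓

All pumping lemma constraints are satisfied.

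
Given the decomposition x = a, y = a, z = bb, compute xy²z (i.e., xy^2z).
aaabb

Given x = 'a', y = 'a', z = 'bb' and i = 2:

xy^2z = x + y·y·...·y (2 times) + z
       = 'a' + 'a'^2 + 'bb'
       = 'a' + 'aa' + 'bb'
       = 'aaabb'

The pumped string is 'aaabb' with length 5.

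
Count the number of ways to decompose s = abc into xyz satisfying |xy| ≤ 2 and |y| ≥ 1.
3

For s = 'abc' with pumping length p = 2:

Constraints: |xy| ≤ 2, |y| > 0

Valid decompositions (|xy| ≤ p, |y| ≥ 1):
  • x='', y='a', z='bc'
  • x='a', y='b', z='c'
  • x='', y='ab', z='c'

Total count: 3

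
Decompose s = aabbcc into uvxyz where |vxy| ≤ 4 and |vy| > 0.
u='a', v='a', x='bb', y='c', z='c'

For s = aabbcc with pumping length p = 4:

One valid decomposition:
- u = 'a'
- v = 'a'
- x = 'bb'
- y = 'c'
- z = 'c'

Verification:
- uvxyz = 'a' + 'a' + 'bb' + 'c' + 'c' = aabbcc ✓
- |vxy| = |'abbc'| = 4 ≤ 4 ✓
- |vy| = |'ac'| = 2 > 0 ✓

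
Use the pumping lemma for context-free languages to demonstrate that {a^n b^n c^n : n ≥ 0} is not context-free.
Assume for contradiction that L is context-free, and let p ≥ 1 be the pumping length given by the pumping lemma for CFLs.
Choose s = a^p b^p c^p. Then s ∈ L and |s| = 3p ≥ p.
By the CFL pumping lemma, s = uvxyz for some u, v, x, y, z with |vxy| ≤ p, |vy| ≥ 1, and uv^i xy^i z ∈ L for every i ≥ 0.

Because |vxy| ≤ p, the window vxy cannot contain both an a and a c: any substring of s containing both must include the entire block b^p plus at least one a and one c, so it has length ≥ p + 2 > p.
Hence at least one of the letters a, c does not occur in vy at all.

Take i = 0: the string uxz is obtained from s by deleting |vy| ≥ 1 symbols, so |uxz| = 3p − |vy| < 3p.
But the letter (a or c) that does not occur in vy still occurs exactly p times in uxz. Every string of L with exactly p copies of some letter is a^p b^p c^p, of length 3p. Since |uxz| < 3p, uxz ∉ L.

This contradicts the CFL pumping lemma, which requires uv^i xy^i z ∈ L for all i ≥ 0.
Hence L = {a^n b^n c^n : n ≥ 0} is not context-free. ∎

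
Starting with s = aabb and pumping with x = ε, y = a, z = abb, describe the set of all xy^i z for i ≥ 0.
{xy^i z : i ≥ 0} = {a^(i+1) b^2 : i ≥ 0} = {abb, aabb, aaabb, ...}

With x = ε, y = a, z = abb: Starting with aabb and pumping the first 'a' (z = abb keeps the second 'a'), we get strings with i+1 a's followed by 2 b's for i = 0, 1, 2, ...; note bb is not produced because z always contributes one a.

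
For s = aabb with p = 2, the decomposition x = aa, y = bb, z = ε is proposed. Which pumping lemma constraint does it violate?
Violated: |xy| ≤ p

The decomposition x = aa, y = bb, z = ε for s = aabb with p = 2
violates the constraint: |xy| ≤ p

|xy| = |aabb| = 4 > 2 = p. The decomposition puts too many characters in xy.

Pumping lemma constraints:
1. xyz = s (decomposition is valid)
2. |xy| ≤ p
3. |y| > 0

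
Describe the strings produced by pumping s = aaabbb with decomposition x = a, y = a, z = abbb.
{xy^i z : i ≥ 0} = {a^(2+i) b^3 : i ≥ 0} = {aabbb, aaabbb, aaaabbb, ...}

With x = a, y = a, z = abbb: Starting with aaabbb and pumping the second 'a', we get strings with 2+i a's followed by 3 b's for i = 0, 1, 2, ...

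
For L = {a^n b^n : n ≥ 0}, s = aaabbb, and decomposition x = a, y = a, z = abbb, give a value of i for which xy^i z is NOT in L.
i = 3

xy³z = a · aaa · abbb = aaaaabbb; aaaaabbb has 5 a's and 3 b's; 5 ≠ 3, so it is not in L.
(Other choices also work, e.g. i = 0, 2; only i = 1 is guaranteed to stay in L since xy¹z = s.)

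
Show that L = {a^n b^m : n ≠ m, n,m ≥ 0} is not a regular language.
Assume for contradiction that L is regular, and let p ≥ 1 be the pumping length given by the pumping lemma.
Choose s = a^p b^(p + p!). Then s ∈ L because p ≠ p + p! (as p! ≥ 1), and |s| ≥ p.
By the pumping lemma, s = xyz for some x, y, z with |xy| ≤ p, |y| ≥ 1, and xy^i z ∈ L for every i ≥ 0.
Since |xy| ≤ p and the first p symbols of s are all a's, y = a^k for some k with 1 ≤ k ≤ p.
For every i ≥ 0, xy^i z = a^(p + (i − 1)k) b^(p + p!).

Because 1 ≤ k ≤ p, k divides p!. Let t = p!/k (a positive integer) and take i = t + 1.
Then the number of a's is p + tk = p + p!, which equals the number of b's.
So xy^(t+1) z = a^(p + p!) b^(p + p!) has equally many a's and b's and is NOT in L.

This contradicts the pumping lemma, which requires xy^i z ∈ L for all i ≥ 0.
Hence L = {a^n b^m : n ≠ m, n,m ≥ 0} is not regular. ∎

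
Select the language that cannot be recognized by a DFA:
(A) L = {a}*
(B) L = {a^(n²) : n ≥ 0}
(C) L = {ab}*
(B) {a^(n²) : n ≥ 0}

(B) L = {a^(n²) : n ≥ 0} is NOT regular.

The pumping lemma can be used to prove this:
After pumping, length is no longer a perfect square

The other languages are regular because they can be recognized by finite automata.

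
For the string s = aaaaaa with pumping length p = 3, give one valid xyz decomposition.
x = 'a', y = 'a', z = 'aaaa'

For s = aaaaaa and p = 3, one valid decomposition is:
- x = 'a' (length 1)
- y = 'a' (length 1)
- z = 'aaaa' (length 4)

Verification:
- xyz = 'a' + 'a' + 'aaaa' = aaaaaa ✓
- |xy| = 2 ≤ 3 ✓
- |y| = 1 > 0 ✓

All pumping lemma constraints are satisfied.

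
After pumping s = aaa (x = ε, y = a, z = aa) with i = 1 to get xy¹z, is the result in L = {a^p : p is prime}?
Yes

xy¹z = ε · a · aa = aaa.
aaa has length 3, which is prime, so it is in L.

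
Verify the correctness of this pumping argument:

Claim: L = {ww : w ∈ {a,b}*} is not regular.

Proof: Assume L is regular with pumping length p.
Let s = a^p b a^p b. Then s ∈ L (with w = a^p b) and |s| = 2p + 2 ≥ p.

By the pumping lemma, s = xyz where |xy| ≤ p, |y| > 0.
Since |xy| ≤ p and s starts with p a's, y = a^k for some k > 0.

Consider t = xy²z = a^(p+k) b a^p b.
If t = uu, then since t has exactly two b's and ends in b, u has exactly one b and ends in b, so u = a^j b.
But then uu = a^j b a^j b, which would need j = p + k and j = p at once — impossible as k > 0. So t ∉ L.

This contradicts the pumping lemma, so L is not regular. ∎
The proof is correct.

This proof is valid because:
1. s = a^p b a^p b is in L and is chosen in terms of p, so |s| ≥ p holds for every p
2. The decomposition analysis is correct: |xy| ≤ p forces y to lie inside the leading a's
3. The contradiction is valid: the argument shows a^(p+k) b a^p b cannot be split into two equal halves
4. The conclusion follows logically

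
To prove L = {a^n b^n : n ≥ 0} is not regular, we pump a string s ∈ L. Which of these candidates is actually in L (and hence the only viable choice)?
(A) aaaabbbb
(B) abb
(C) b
(A) aaaabbbb

The pumping lemma is applied to a string s that lies in L, so first check membership of each option:
- (A) aaaabbbb = a^4 b^4 has equal counts (4 = 4), so it is in L ✓
- (B) abb has 1 a's and 2 b's; 1 ≠ 2, so it is not in L ✗
- (C) b has 0 a's and 1 b's; 0 ≠ 1, so it is not in L ✗

Only (A) aaaabbbb is in L, so it is the only candidate that could play the role of s.
(In a complete proof one picks s in terms of the pumping length p so that |s| ≥ p is guaranteed; a fixed string like aaaabbbb illustrates the shape of such an s.)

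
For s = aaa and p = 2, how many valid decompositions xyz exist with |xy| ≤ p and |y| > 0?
3

For s = 'aaa' with pumping length p = 2:

Constraints: |xy| ≤ 2, |y| > 0

Valid decompositions (|xy| ≤ p, |y| ≥ 1):
  • x='', y='a', z='aa'
  • x='a', y='a', z='a'
  • x='', y='aa', z='a'

Total count: 3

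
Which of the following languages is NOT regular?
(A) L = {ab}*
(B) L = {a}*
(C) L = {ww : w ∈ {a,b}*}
(C) {ww : w ∈ {a,b}*}

(C) L = {ww : w ∈ {a,b}*} is NOT regular.

The pumping lemma can be used to prove this:
After pumping, the two halves no longer match

The other languages are regular because they can be recognized by finite automata.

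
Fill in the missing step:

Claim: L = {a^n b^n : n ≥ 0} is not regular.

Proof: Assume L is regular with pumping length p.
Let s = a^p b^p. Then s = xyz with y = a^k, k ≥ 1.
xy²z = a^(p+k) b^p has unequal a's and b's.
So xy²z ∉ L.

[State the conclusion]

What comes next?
This contradicts the pumping lemma for regular languages,
which guarantees xy^i z ∈ L for all i ≥ 0.

Since our assumption that L is regular leads to a contradiction,
we conclude that L = {a^n b^n : n ≥ 0} is NOT regular. ∎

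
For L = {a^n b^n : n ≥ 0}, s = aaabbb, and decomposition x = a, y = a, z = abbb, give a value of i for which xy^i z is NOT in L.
i = 0

xy⁰z = a · ε · abbb = aabbb; aabbb has 2 a's and 3 b's; 2 ≠ 3, so it is not in L.
(Other choices also work, e.g. i = 2, 3; only i = 1 is guaranteed to stay in L since xy¹z = s.)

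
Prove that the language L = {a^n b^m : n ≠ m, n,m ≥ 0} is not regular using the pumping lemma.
Assume for contradiction that L is regular, and let p ≥ 1 be the pumping length given by the pumping lemma.
Choose s = a^p b^(p + p!). Then s ∈ L because p ≠ p + p! (as p! ≥ 1), and |s| ≥ p.
By the pumping lemma, s = xyz for some x, y, z with |xy| ≤ p, |y| ≥ 1, and xy^i z ∈ L for every i ≥ 0.
Since |xy| ≤ p and the first p symbols of s are all a's, y = a^k for some k with 1 ≤ k ≤ p.
For every i ≥ 0, xy^i z = a^(p + (i − 1)k) b^(p + p!).

Because 1 ≤ k ≤ p, k divides p!. Let t = p!/k (a positive integer) and take i = t + 1.
Then the number of a's is p + tk = p + p!, which equals the number of b's.
So xy^(t+1) z = a^(p + p!) b^(p + p!) has equally many a's and b's and is NOT in L.

This contradicts the pumping lemma, which requires xy^i z ∈ L for all i ≥ 0.
Hence L = {a^n b^m : n ≠ m, n,m ≥ 0} is not regular. ∎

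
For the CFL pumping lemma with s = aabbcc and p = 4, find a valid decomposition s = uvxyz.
u='a', v='a', x='bb', y='c', z='c'

For s = aabbcc with pumping length p = 4:

One valid decomposition:
- u = 'a'
- v = 'a'
- x = 'bb'
- y = 'c'
- z = 'c'

Verification:
- uvxyz = 'a' + 'a' + 'bb' + 'c' + 'c' = aabbcc ✓
- |vxy| = |'abbc'| = 4 ≤ 4 ✓
- |vy| = |'ac'| = 2 > 0 ✓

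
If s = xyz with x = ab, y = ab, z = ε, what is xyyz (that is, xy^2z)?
ababab

Given x = 'ab', y = 'ab', z = '' and i = 2:

xy^2z = x + y·y·...·y (2 times) + z
       = 'ab' + 'ab'^2 + ''
       = 'ab' + 'abab' + ''
       = 'ababab'

The pumped string is 'ababab' with length 6.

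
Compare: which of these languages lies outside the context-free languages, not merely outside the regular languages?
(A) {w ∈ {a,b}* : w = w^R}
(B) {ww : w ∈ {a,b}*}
(B) {ww : w ∈ {a,b}*}

(B) {ww : w ∈ {a,b}*} requires the CFL pumping lemma.

- {w ∈ {a,b}* : w = w^R} is context-free (but not regular)
  • Can be shown non-regular with the regular pumping lemma
  • After pumping, the string is no longer symmetric

- {ww : w ∈ {a,b}*} is NOT context-free
  • Requires the CFL pumping lemma to prove
  • Even a PDA cannot compare two arbitrary halves symbol by symbol; CFL pumping on a^p b^p a^p b^p fails

The CFL pumping lemma is "stronger" in that it can prove non-membership
in the larger class of context-free languages.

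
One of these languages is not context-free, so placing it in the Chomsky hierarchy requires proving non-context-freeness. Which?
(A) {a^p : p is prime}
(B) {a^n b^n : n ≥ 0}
(A) {a^p : p is prime}

(A) {a^p : p is prime} requires the CFL pumping lemma.

- {a^n b^n : n ≥ 0} is context-free (but not regular)
  • Can be shown non-regular with the regular pumping lemma
  • After pumping, the number of a's and b's become unequal

- {a^p : p is prime} is NOT context-free
  • Requires the CFL pumping lemma to prove
  • The CFL pumping lemma also fails because prime gaps are unbounded

The CFL pumping lemma is "stronger" in that it can prove non-membership
in the larger class of context-free languages.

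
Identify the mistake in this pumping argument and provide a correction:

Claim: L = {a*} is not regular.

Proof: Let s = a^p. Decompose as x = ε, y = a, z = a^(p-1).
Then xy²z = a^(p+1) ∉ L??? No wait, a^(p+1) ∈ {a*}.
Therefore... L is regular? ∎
Error: The proof attempts to show a*  is not regular, but a* IS regular!

Correction: a* is a regular language (recognized by a simple DFA with one accepting state and self-loop on 'a'). The pumping lemma can only prove non-regularity, not regularity. For regular languages, pumping always works.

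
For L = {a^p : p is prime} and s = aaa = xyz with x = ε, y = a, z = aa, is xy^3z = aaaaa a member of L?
Yes

xy³z = ε · aaa · aa = aaaaa.
aaaaa has length 5, which is prime, so it is in L.
(A single pumped string landing in L is not a contradiction by itself; a non-regularity proof needs some i for which xy^i z ∉ L, for every admissible decomposition.)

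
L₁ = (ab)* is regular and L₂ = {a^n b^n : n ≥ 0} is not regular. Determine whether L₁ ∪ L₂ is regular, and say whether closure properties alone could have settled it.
No — L₁ ∪ L₂ is not regular.

Let U = (ab)* ∪ {a^n b^n}. If U were regular, then U ∩ aa*bb* would be regular (closure under intersection with a regular language). But (ab)* ∩ aa*bb* = {ab} and {a^n b^n} ∩ aa*bb* = {a^n b^n : n ≥ 1}, so U ∩ aa*bb* = {a^n b^n : n ≥ 1}, which is not regular. Hence U is not regular.

Note that the bare facts "L₁ regular, L₂ non-regular" do not settle the question by themselves: the closure of regular languages under ∪, ∩, complement and difference applies only when BOTH operands are regular. With a non-regular operand the result can come out regular or non-regular depending on the specific languages, so one has to work out L₁ ∪ L₂ for this particular pair, as above.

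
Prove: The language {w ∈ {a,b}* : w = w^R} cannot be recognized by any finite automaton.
Assume for contradiction that L is regular, and let p ≥ 1 be the pumping length given by the pumping lemma.
Choose s = a^p b a^p. Then s ∈ L (it reads the same in both directions) and |s| = 2p + 1 ≥ p.
By the pumping lemma, s = xyz for some x, y, z with |xy| ≤ p, |y| ≥ 1, and xy^i z ∈ L for every i ≥ 0.
Since |xy| ≤ p and the first p symbols of s are all a's, y = a^k for some k with 1 ≤ k ≤ p.

Take i = 0: xy⁰z = a^(p − k) b a^p.
Its reversal is a^p b a^(p − k). These differ because the block of a's before the unique b has length p − k in one and p in the other, and p − k ≠ p since k ≥ 1. So xy⁰z is not a palindrome, i.e. xy⁰z ∉ L.

This contradicts the pumping lemma, which requires xy^i z ∈ L for all i ≥ 0.
Hence L = {w ∈ {a,b}* : w = w^R} is not regular. ∎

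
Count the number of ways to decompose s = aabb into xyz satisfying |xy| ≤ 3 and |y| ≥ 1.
6

For s = 'aabb' with pumping length p = 3:

Constraints: |xy| ≤ 3, |y| > 0

Valid decompositions (|xy| ≤ p, |y| ≥ 1):
  • x='', y='a', z='abb'
  • x='a', y='a', z='bb'
  • x='', y='aa', z='bb'
  • x='aa', y='b', z='b'
  • x='a', y='ab', z='b'
  • x='', y='aab', z='b'

Total count: 6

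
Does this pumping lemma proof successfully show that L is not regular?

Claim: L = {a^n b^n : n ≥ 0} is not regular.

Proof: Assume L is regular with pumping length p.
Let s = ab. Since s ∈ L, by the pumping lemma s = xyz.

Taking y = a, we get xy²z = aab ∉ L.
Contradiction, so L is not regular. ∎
The proof is INCORRECT.

Error: The string s = ab may be shorter than p.
The pumping lemma only applies to strings with |s| ≥ p, and p is not under our control.
We must choose s in terms of p, e.g. s = a^p b^p, to ensure |s| ≥ p.
(The proof also fixes one particular y; a valid argument must handle every decomposition with |xy| ≤ p and |y| ≥ 1 — for s = a^p b^p this forces y = a^k, and then xy²z = a^(p+k) b^p ∉ L.)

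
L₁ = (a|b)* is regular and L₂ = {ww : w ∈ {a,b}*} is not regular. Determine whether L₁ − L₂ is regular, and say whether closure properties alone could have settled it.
No — L₁ − L₂ is not regular.

L₁ − L₂ is the complement of {ww} within {a,b}*. If it were regular, its complement {ww} would be regular as well (regular languages are closed under complement) — contradiction. So L₁ − L₂ is not regular.

Note that the bare facts "L₁ regular, L₂ non-regular" do not settle the question by themselves: the closure of regular languages under ∪, ∩, complement and difference applies only when BOTH operands are regular. With a non-regular operand the result can come out regular or non-regular depending on the specific languages, so one has to work out L₁ − L₂ for this particular pair, as above.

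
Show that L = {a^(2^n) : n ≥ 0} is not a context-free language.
Assume for contradiction that L is context-free, and let p ≥ 1 be the pumping length given by the pumping lemma for CFLs.
Choose s = a^(2^p). Then s ∈ L and |s| = 2^p ≥ p.
By the CFL pumping lemma, s = uvxyz for some u, v, x, y, z with |vxy| ≤ p, |vy| ≥ 1, and uv^i xy^i z ∈ L for every i ≥ 0.
All symbols are a's, so only lengths matter: let k = |vy|, with 1 ≤ k ≤ |vxy| ≤ p < 2^p.

Take i = 2: |uv²xy²z| = 2^p + k, and 2^p < 2^p + k < 2^p + 2^p = 2^(p+1).
So the length lies strictly between consecutive powers of two and is not a power of 2; uv²xy²z ∉ L.

This contradicts the CFL pumping lemma, which requires uv^i xy^i z ∈ L for all i ≥ 0.
Hence L = {a^(2^n) : n ≥ 0} is not context-free. ∎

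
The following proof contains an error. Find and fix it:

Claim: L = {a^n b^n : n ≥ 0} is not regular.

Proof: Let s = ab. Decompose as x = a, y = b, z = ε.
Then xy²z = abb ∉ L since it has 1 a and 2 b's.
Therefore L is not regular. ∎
Error: The string s = ab might be shorter than the pumping length p.

Correction: Choose s = a^p b^p to ensure |s| ≥ p. Also, the decomposition is wrong: with |xy| ≤ p, y cannot include b's when s starts with p a's.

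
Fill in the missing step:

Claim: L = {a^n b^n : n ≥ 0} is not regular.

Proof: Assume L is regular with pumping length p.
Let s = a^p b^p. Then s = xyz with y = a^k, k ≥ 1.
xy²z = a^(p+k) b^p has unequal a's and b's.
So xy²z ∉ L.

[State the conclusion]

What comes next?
This contradicts the pumping lemma for regular languages,
which guarantees xy^i z ∈ L for all i ≥ 0.

Since our assumption that L is regular leads to a contradiction,
we conclude that L = {a^n b^n : n ≥ 0} is NOT regular. ∎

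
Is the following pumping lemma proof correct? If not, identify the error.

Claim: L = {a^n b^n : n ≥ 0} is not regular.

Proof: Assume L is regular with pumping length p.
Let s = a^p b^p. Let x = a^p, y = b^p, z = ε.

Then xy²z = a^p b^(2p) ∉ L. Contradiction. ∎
The proof is INCORRECT.

Error: The decomposition violates |xy| ≤ p.
With x = a^p and y = b^p, we have |xy| = 2p > p.
The pumping lemma requires |xy| ≤ p, so y must be within the first p characters.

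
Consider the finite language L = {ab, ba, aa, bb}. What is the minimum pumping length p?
p = 3

For a finite language L, the pumping lemma holds vacuously if p > max|s| for s ∈ L.

The longest string in L = {ab, ba, aa, bb} has length 2.
If p = 3, then no string s ∈ L has |s| ≥ p, so the condition is vacuously true.

The minimum pumping length is p = 3.

Why no smaller p works: for any p ≤ 2, the longest string s ∈ L has |s| = 2 ≥ p, so it would
have to be pumpable; but pumping up (i = 2, 3, ...) produces ever longer strings, which cannot all lie in the
finite language L. So the pumping property fails for every p ≤ 2.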